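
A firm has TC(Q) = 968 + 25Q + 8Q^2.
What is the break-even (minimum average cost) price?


AC(Q) = 968/Q + 25 + 8Q
To minimize: dAC/dQ = -968/Q^2 + 8 = 0
Q^2 = 968/8 = 121
Q* = 11
Min AC = 968/11 + 25 + 8*11
Min AC = 88 + 25 + 88 = 201

201


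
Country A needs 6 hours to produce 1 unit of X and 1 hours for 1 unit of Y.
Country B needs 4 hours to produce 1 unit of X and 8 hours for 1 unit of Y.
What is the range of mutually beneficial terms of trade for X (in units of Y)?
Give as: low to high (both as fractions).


Opportunity cost of X for Country A = hours_X / hours_Y = 6/1 = 6 units of Y
Opportunity cost of X for Country B = hours_X / hours_Y = 4/8 = 1/2 units of Y
Terms of trade must be between the two opportunity costs.
Range: 1/2 to 6

1/2 to 6


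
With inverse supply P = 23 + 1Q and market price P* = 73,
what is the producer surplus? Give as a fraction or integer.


Minimum supply price (at Q=0): P_min = 23
Quantity supplied at P* = 73:
Q* = (73 - 23)/1 = 50
PS = (1/2) * Q* * (P* - P_min)
PS = (1/2) * 50 * (73 - 23)
PS = (1/2) * 50 * 50 = 1250

1250


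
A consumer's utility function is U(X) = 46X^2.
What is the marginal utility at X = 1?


MU = dU/dX = 46*2*X^(2-1)
MU = 92*X^1
At X = 1:
MU = 92 * 1^1
MU = 92 * 1 = 92

92


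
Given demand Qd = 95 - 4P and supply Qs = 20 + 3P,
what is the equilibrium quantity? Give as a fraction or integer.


First find equilibrium price:
95 - 4P = 20 + 3P
P* = 75/7 = 75/7
Then substitute into demand:
Q* = 95 - 4 * 75/7 = 365/7

365/7


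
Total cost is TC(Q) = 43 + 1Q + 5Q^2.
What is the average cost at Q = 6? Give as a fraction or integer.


TC(6) = 43 + 1*6 + 5*6^2
TC(6) = 43 + 6 + 180 = 229
AC = TC/Q = 229/6 = 229/6

229/6


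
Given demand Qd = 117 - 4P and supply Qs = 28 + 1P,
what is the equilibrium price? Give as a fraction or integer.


At equilibrium, Qd = Qs.
117 - 4P = 28 + 1P
117 - 28 = 4P + 1P
89 = 5P
P* = 89/5 = 89/5

89/5


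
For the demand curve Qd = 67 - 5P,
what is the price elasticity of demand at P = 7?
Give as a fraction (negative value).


dQ/dP = -5
At P = 7: Q = 67 - 5*7 = 32
E = (dQ/dP)(P/Q) = (-5)(7/32) = -35/32

-35/32


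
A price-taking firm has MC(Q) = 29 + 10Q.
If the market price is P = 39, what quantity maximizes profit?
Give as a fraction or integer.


In perfect competition, profit is maximized where P = MC.
39 = 29 + 10Q
10 = 10Q
Q* = 10/10 = 1

1


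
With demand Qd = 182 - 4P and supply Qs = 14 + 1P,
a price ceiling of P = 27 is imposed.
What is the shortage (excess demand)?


At P = 27:
Qd = 182 - 4*27 = 74
Qs = 14 + 1*27 = 41
Shortage = Qd - Qs = 74 - 41 = 33

33


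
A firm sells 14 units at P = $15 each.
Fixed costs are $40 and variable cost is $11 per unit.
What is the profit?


Total Revenue = P * Q = 15 * 14 = $210
Total Cost = FC + VC*Q = 40 + 11*14 = $194
Profit = TR - TC = 210 - 194 = $16

$16


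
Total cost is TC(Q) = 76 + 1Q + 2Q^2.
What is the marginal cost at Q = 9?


MC = dTC/dQ = 1 + 2*2*Q
At Q = 9:
MC = 1 + 4*9
MC = 1 + 36 = 37

37


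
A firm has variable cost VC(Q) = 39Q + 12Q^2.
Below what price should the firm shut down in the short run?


AVC(Q) = VC(Q)/Q = 39 + 12Q
AVC is increasing in Q, so minimum AVC is at Q -> 0+.
Min AVC = 39
The firm should shut down if P < 39.

39


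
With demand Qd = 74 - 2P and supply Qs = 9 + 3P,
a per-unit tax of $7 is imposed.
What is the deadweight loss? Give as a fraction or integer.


Pre-tax equilibrium quantity: Q* = 48
Post-tax equilibrium quantity: Q_tax = 198/5
Reduction in quantity: Q* - Q_tax = 42/5
DWL = (1/2) * tax * (Q* - Q_tax)
DWL = (1/2) * 7 * 42/5 = 147/5

147/5


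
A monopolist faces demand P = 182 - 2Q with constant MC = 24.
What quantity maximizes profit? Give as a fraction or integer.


TR = P*Q = (182 - 2Q)Q = 182Q - 2Q^2
MR = dTR/dQ = 182 - 4Q
Set MR = MC:
182 - 4Q = 24
158 = 4Q
Q* = 158/4 = 79/2

79/2


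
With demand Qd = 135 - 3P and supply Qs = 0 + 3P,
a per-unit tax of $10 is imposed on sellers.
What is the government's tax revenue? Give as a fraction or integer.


With tax on sellers, new supply: Qs' = 0 + 3(P - 10)
= 3P - 30
New equilibrium quantity:
Q_new = 105/2
Tax revenue = tax * Q_new = 10 * 105/2 = 525

525


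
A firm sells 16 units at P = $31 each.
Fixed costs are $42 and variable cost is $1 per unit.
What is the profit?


Total Revenue = P * Q = 31 * 16 = $496
Total Cost = FC + VC*Q = 42 + 1*16 = $58
Profit = TR - TC = 496 - 58 = $438

$438


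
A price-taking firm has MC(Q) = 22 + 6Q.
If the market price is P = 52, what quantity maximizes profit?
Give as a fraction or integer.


In perfect competition, profit is maximized where P = MC.
52 = 22 + 6Q
30 = 6Q
Q* = 30/6 = 5

5


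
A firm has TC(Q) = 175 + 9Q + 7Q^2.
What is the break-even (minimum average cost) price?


AC(Q) = 175/Q + 9 + 7Q
To minimize: dAC/dQ = -175/Q^2 + 7 = 0
Q^2 = 175/7 = 25
Q* = 5
Min AC = 175/5 + 9 + 7*5
Min AC = 35 + 9 + 35 = 79

79


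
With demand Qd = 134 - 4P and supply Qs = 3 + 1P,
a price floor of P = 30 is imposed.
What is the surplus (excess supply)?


At P = 30:
Qd = 134 - 4*30 = 14
Qs = 3 + 1*30 = 33
Surplus = Qs - Qd = 33 - 14 = 19

19


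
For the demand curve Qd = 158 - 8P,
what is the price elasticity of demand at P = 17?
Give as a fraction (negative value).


dQ/dP = -8
At P = 17: Q = 158 - 8*17 = 22
E = (dQ/dP)(P/Q) = (-8)(17/22) = -68/11

-68/11


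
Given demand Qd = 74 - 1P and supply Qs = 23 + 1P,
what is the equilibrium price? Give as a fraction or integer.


At equilibrium, Qd = Qs.
74 - 1P = 23 + 1P
74 - 23 = 1P + 1P
51 = 2P
P* = 51/2 = 51/2

51/2


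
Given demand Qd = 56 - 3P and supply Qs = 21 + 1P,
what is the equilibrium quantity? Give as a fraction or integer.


First find equilibrium price:
56 - 3P = 21 + 1P
P* = 35/4 = 35/4
Then substitute into demand:
Q* = 56 - 3 * 35/4 = 119/4

119/4


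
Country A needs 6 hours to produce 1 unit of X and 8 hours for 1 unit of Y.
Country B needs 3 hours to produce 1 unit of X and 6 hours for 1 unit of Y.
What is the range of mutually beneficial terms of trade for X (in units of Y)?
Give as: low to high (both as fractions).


Opportunity cost of X for Country A = hours_X / hours_Y = 6/8 = 3/4 units of Y
Opportunity cost of X for Country B = hours_X / hours_Y = 3/6 = 1/2 units of Y
Terms of trade must be between the two opportunity costs.
Range: 1/2 to 3/4

1/2 to 3/4


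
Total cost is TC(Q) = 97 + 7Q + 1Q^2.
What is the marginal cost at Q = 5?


MC = dTC/dQ = 7 + 2*1*Q
At Q = 5:
MC = 7 + 2*5
MC = 7 + 10 = 17

17


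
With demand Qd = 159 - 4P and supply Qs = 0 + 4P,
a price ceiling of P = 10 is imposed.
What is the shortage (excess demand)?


At P = 10:
Qd = 159 - 4*10 = 119
Qs = 0 + 4*10 = 40
Shortage = Qd - Qs = 119 - 40 = 79

79


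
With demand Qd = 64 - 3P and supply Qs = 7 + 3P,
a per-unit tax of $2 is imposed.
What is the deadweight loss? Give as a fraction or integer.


Pre-tax equilibrium quantity: Q* = 71/2
Post-tax equilibrium quantity: Q_tax = 65/2
Reduction in quantity: Q* - Q_tax = 3
DWL = (1/2) * tax * (Q* - Q_tax)
DWL = (1/2) * 2 * 3 = 3

3


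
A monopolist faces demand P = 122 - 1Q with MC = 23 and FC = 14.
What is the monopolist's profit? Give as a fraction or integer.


MR = MC: 122 - 2Q = 23
Q* = 99/2
P* = 122 - 1*99/2 = 145/2
Profit = (P* - MC)*Q* - FC
= (145/2 - 23)*99/2 - 14
= 99/2*99/2 - 14
= 9801/4 - 14 = 9745/4

9745/4


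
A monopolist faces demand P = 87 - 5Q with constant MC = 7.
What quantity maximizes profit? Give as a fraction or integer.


TR = P*Q = (87 - 5Q)Q = 87Q - 5Q^2
MR = dTR/dQ = 87 - 10Q
Set MR = MC:
87 - 10Q = 7
80 = 10Q
Q* = 80/10 = 8

8


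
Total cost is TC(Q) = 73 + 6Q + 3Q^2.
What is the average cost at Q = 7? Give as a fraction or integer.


TC(7) = 73 + 6*7 + 3*7^2
TC(7) = 73 + 42 + 147 = 262
AC = TC/Q = 262/7 = 262/7

262/7


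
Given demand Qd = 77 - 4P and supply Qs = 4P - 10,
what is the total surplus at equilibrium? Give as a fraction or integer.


Find equilibrium: 77 - 4P = 4P - 10
77 + 10 = 8P
P* = 87/8 = 87/8
Q* = 4*87/8 - 10 = 67/2
Inverse demand: P = 77/4 - Q/4, so P_max = 77/4
Inverse supply: P = 5/2 + Q/4, so P_min = 5/2
CS = (1/2) * 67/2 * (77/4 - 87/8) = 4489/32
PS = (1/2) * 67/2 * (87/8 - 5/2) = 4489/32
TS = CS + PS = 4489/32 + 4489/32 = 4489/16

4489/16


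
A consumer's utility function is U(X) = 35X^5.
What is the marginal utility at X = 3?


MU = dU/dX = 35*5*X^(5-1)
MU = 175*X^4
At X = 3:
MU = 175 * 3^4
MU = 175 * 81 = 14175

14175


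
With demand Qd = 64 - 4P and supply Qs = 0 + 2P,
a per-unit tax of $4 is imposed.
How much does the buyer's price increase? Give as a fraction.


With a per-unit tax, the buyer's price increase depends on relative slopes.
Supply slope: d = 2, Demand slope: b = 4
Buyer's price increase = d * tax / (b + d)
= 2 * 4 / (4 + 2)
= 8 / 6 = 4/3

4/3


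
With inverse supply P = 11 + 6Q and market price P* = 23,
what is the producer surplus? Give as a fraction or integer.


Minimum supply price (at Q=0): P_min = 11
Quantity supplied at P* = 23:
Q* = (23 - 11)/6 = 2
PS = (1/2) * Q* * (P* - P_min)
PS = (1/2) * 2 * (23 - 11)
PS = (1/2) * 2 * 12 = 12

12


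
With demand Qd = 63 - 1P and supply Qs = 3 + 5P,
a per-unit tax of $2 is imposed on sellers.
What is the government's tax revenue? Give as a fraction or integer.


With tax on sellers, new supply: Qs' = 3 + 5(P - 2)
= 5P - 7
New equilibrium quantity:
Q_new = 154/3
Tax revenue = tax * Q_new = 2 * 154/3 = 308/3

308/3


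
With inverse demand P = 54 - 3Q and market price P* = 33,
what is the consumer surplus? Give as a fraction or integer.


Maximum willingness to pay (at Q=0): P_max = 54
Quantity demanded at P* = 33:
Q* = (54 - 33)/3 = 7
CS = (1/2) * Q* * (P_max - P*)
CS = (1/2) * 7 * (54 - 33)
CS = (1/2) * 7 * 21 = 147/2

147/2


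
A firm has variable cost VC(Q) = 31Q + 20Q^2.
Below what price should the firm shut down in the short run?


AVC(Q) = VC(Q)/Q = 31 + 20Q
AVC is increasing in Q, so minimum AVC is at Q -> 0+.
Min AVC = 31
The firm should shut down if P < 31.

31


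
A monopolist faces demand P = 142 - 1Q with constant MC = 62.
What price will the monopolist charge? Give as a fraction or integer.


MR = 142 - 2Q
Set MR = MC: 142 - 2Q = 62
Q* = 40
Substitute into demand:
P* = 142 - 1*40 = 102

102


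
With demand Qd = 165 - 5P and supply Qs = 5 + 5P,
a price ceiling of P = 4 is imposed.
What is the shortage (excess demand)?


At P = 4:
Qd = 165 - 5*4 = 145
Qs = 5 + 5*4 = 25
Shortage = Qd - Qs = 145 - 25 = 120

120


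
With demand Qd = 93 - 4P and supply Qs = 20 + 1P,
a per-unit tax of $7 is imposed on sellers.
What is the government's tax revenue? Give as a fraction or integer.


With tax on sellers, new supply: Qs' = 20 + 1(P - 7)
= 13 + 1P
New equilibrium quantity:
Q_new = 29
Tax revenue = tax * Q_new = 7 * 29 = 203

203


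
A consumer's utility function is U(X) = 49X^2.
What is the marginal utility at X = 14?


MU = dU/dX = 49*2*X^(2-1)
MU = 98*X^1
At X = 14:
MU = 98 * 14^1
MU = 98 * 14 = 1372

1372


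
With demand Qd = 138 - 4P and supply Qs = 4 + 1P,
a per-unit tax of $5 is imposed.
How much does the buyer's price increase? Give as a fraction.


With a per-unit tax, the buyer's price increase depends on relative slopes.
Supply slope: d = 1, Demand slope: b = 4
Buyer's price increase = d * tax / (b + d)
= 1 * 5 / (4 + 1)
= 5 / 5 = 1

1


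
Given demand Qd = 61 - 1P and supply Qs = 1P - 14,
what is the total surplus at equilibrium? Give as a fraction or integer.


Find equilibrium: 61 - 1P = 1P - 14
61 + 14 = 2P
P* = 75/2 = 75/2
Q* = 1*75/2 - 14 = 47/2
Inverse demand: P = 61 - Q/1, so P_max = 61
Inverse supply: P = 14 + Q/1, so P_min = 14
CS = (1/2) * 47/2 * (61 - 75/2) = 2209/8
PS = (1/2) * 47/2 * (75/2 - 14) = 2209/8
TS = CS + PS = 2209/8 + 2209/8 = 2209/4

2209/4


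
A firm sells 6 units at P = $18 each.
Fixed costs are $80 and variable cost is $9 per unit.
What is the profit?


Total Revenue = P * Q = 18 * 6 = $108
Total Cost = FC + VC*Q = 80 + 9*6 = $134
Profit = TR - TC = 108 - 134 = $-26

$-26


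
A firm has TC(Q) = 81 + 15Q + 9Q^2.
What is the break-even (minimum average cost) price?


AC(Q) = 81/Q + 15 + 9Q
To minimize: dAC/dQ = -81/Q^2 + 9 = 0
Q^2 = 81/9 = 9
Q* = 3
Min AC = 81/3 + 15 + 9*3
Min AC = 27 + 15 + 27 = 69

69


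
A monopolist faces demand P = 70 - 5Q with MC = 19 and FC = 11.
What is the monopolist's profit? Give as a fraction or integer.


MR = MC: 70 - 10Q = 19
Q* = 51/10
P* = 70 - 5*51/10 = 89/2
Profit = (P* - MC)*Q* - FC
= (89/2 - 19)*51/10 - 11
= 51/2*51/10 - 11
= 2601/20 - 11 = 2381/20

2381/20


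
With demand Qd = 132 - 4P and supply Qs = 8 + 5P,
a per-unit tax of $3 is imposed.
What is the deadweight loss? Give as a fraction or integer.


Pre-tax equilibrium quantity: Q* = 692/9
Post-tax equilibrium quantity: Q_tax = 632/9
Reduction in quantity: Q* - Q_tax = 20/3
DWL = (1/2) * tax * (Q* - Q_tax)
DWL = (1/2) * 3 * 20/3 = 10

10


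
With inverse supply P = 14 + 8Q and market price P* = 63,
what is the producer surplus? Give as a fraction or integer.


Minimum supply price (at Q=0): P_min = 14
Quantity supplied at P* = 63:
Q* = (63 - 14)/8 = 49/8
PS = (1/2) * Q* * (P* - P_min)
PS = (1/2) * 49/8 * (63 - 14)
PS = (1/2) * 49/8 * 49 = 2401/16

2401/16


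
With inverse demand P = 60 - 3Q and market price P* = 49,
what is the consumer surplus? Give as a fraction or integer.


Maximum willingness to pay (at Q=0): P_max = 60
Quantity demanded at P* = 49:
Q* = (60 - 49)/3 = 11/3
CS = (1/2) * Q* * (P_max - P*)
CS = (1/2) * 11/3 * (60 - 49)
CS = (1/2) * 11/3 * 11 = 121/6

121/6


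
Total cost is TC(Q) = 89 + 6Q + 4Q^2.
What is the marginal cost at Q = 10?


MC = dTC/dQ = 6 + 2*4*Q
At Q = 10:
MC = 6 + 8*10
MC = 6 + 80 = 86

86


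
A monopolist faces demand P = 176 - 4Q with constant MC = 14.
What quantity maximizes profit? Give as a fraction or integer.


TR = P*Q = (176 - 4Q)Q = 176Q - 4Q^2
MR = dTR/dQ = 176 - 8Q
Set MR = MC:
176 - 8Q = 14
162 = 8Q
Q* = 162/8 = 81/4

81/4


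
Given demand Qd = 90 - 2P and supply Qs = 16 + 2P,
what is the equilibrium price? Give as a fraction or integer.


At equilibrium, Qd = Qs.
90 - 2P = 16 + 2P
90 - 16 = 2P + 2P
74 = 4P
P* = 74/4 = 37/2

37/2


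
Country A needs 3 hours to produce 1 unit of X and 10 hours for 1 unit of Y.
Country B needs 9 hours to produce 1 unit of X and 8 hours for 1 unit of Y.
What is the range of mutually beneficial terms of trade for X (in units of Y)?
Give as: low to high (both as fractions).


Opportunity cost of X for Country A = hours_X / hours_Y = 3/10 = 3/10 units of Y
Opportunity cost of X for Country B = hours_X / hours_Y = 9/8 = 9/8 units of Y
Terms of trade must be between the two opportunity costs.
Range: 3/10 to 9/8

3/10 to 9/8


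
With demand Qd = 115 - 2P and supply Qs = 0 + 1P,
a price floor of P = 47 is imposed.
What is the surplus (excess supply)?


At P = 47:
Qd = 115 - 2*47 = 21
Qs = 0 + 1*47 = 47
Surplus = Qs - Qd = 47 - 21 = 26

26


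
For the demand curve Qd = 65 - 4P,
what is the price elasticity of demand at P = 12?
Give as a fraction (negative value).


dQ/dP = -4
At P = 12: Q = 65 - 4*12 = 17
E = (dQ/dP)(P/Q) = (-4)(12/17) = -48/17

-48/17


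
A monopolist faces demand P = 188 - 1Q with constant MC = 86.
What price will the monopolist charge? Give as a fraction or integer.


MR = 188 - 2Q
Set MR = MC: 188 - 2Q = 86
Q* = 51
Substitute into demand:
P* = 188 - 1*51 = 137

137


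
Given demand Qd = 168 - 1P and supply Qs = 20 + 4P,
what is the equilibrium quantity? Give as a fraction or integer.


First find equilibrium price:
168 - 1P = 20 + 4P
P* = 148/5 = 148/5
Then substitute into demand:
Q* = 168 - 1 * 148/5 = 692/5

692/5


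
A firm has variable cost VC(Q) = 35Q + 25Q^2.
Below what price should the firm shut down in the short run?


AVC(Q) = VC(Q)/Q = 35 + 25Q
AVC is increasing in Q, so minimum AVC is at Q -> 0+.
Min AVC = 35
The firm should shut down if P < 35.

35


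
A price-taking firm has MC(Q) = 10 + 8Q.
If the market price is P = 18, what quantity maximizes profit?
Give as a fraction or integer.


In perfect competition, profit is maximized where P = MC.
18 = 10 + 8Q
8 = 8Q
Q* = 8/8 = 1

1


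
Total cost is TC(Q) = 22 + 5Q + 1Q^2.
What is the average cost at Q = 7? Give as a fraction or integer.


TC(7) = 22 + 5*7 + 1*7^2
TC(7) = 22 + 35 + 49 = 106
AC = TC/Q = 106/7 = 106/7

106/7


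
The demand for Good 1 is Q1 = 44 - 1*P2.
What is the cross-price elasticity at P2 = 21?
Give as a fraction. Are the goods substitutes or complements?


dQ1/dP2 = -1
At P2 = 21: Q1 = 44 - 1*21 = 23
Exy = (dQ1/dP2)(P2/Q1) = -1 * 21 / 23 = -21/23
Since Exy < 0, the goods are complements.

-21/23 (complements)


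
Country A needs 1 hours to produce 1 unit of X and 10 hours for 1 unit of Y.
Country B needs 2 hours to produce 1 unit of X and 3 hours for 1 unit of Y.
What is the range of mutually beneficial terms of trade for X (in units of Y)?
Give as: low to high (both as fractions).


Opportunity cost of X for Country A = hours_X / hours_Y = 1/10 = 1/10 units of Y
Opportunity cost of X for Country B = hours_X / hours_Y = 2/3 = 2/3 units of Y
Terms of trade must be between the two opportunity costs.
Range: 1/10 to 2/3

1/10 to 2/3


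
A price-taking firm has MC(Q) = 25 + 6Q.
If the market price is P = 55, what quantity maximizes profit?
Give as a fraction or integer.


In perfect competition, profit is maximized where P = MC.
55 = 25 + 6Q
30 = 6Q
Q* = 30/6 = 5

5


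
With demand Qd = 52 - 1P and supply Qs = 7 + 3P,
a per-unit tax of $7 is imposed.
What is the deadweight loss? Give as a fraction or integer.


Pre-tax equilibrium quantity: Q* = 163/4
Post-tax equilibrium quantity: Q_tax = 71/2
Reduction in quantity: Q* - Q_tax = 21/4
DWL = (1/2) * tax * (Q* - Q_tax)
DWL = (1/2) * 7 * 21/4 = 147/8

147/8


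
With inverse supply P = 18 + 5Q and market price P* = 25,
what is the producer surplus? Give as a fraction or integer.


Minimum supply price (at Q=0): P_min = 18
Quantity supplied at P* = 25:
Q* = (25 - 18)/5 = 7/5
PS = (1/2) * Q* * (P* - P_min)
PS = (1/2) * 7/5 * (25 - 18)
PS = (1/2) * 7/5 * 7 = 49/10

49/10


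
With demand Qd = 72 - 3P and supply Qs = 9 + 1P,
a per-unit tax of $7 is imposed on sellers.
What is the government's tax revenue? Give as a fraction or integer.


With tax on sellers, new supply: Qs' = 9 + 1(P - 7)
= 2 + 1P
New equilibrium quantity:
Q_new = 39/2
Tax revenue = tax * Q_new = 7 * 39/2 = 273/2

273/2


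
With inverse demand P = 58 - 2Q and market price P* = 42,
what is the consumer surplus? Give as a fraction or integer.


Maximum willingness to pay (at Q=0): P_max = 58
Quantity demanded at P* = 42:
Q* = (58 - 42)/2 = 8
CS = (1/2) * Q* * (P_max - P*)
CS = (1/2) * 8 * (58 - 42)
CS = (1/2) * 8 * 16 = 64

64


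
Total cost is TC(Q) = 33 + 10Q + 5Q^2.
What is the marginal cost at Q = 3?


MC = dTC/dQ = 10 + 2*5*Q
At Q = 3:
MC = 10 + 10*3
MC = 10 + 30 = 40

40


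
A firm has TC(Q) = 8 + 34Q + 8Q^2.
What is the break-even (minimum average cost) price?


AC(Q) = 8/Q + 34 + 8Q
To minimize: dAC/dQ = -8/Q^2 + 8 = 0
Q^2 = 8/8 = 1
Q* = 1
Min AC = 8/1 + 34 + 8*1
Min AC = 8 + 34 + 8 = 50

50


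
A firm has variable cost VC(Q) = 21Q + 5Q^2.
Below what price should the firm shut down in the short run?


AVC(Q) = VC(Q)/Q = 21 + 5Q
AVC is increasing in Q, so minimum AVC is at Q -> 0+.
Min AVC = 21
The firm should shut down if P < 21.

21


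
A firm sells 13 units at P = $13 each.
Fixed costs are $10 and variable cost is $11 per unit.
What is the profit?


Total Revenue = P * Q = 13 * 13 = $169
Total Cost = FC + VC*Q = 10 + 11*13 = $153
Profit = TR - TC = 169 - 153 = $16

$16


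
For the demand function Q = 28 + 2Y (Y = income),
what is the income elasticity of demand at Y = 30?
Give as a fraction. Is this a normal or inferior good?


dQ/dY = 2
At Y = 30: Q = 28 + 2*30 = 88
Ey = (dQ/dY)(Y/Q) = 2 * 30 / 88 = 15/22
Since Ey > 0, this is a normal good.

15/22 (normal good)


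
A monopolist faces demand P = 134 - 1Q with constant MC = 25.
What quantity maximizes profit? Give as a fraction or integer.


TR = P*Q = (134 - 1Q)Q = 134Q - 1Q^2
MR = dTR/dQ = 134 - 2Q
Set MR = MC:
134 - 2Q = 25
109 = 2Q
Q* = 109/2 = 109/2

109/2


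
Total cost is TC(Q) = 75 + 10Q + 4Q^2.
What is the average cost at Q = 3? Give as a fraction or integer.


TC(3) = 75 + 10*3 + 4*3^2
TC(3) = 75 + 30 + 36 = 141
AC = TC/Q = 141/3 = 47

47


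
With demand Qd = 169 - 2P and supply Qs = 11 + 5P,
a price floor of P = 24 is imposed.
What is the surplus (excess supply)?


At P = 24:
Qd = 169 - 2*24 = 121
Qs = 11 + 5*24 = 131
Surplus = Qs - Qd = 131 - 121 = 10

10


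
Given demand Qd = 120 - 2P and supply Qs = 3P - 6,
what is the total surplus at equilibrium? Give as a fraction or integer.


Find equilibrium: 120 - 2P = 3P - 6
120 + 6 = 5P
P* = 126/5 = 126/5
Q* = 3*126/5 - 6 = 348/5
Inverse demand: P = 60 - Q/2, so P_max = 60
Inverse supply: P = 2 + Q/3, so P_min = 2
CS = (1/2) * 348/5 * (60 - 126/5) = 30276/25
PS = (1/2) * 348/5 * (126/5 - 2) = 20184/25
TS = CS + PS = 30276/25 + 20184/25 = 10092/5

10092/5


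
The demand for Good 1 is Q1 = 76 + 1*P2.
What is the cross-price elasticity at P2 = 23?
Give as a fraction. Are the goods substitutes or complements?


dQ1/dP2 = 1
At P2 = 23: Q1 = 76 + 1*23 = 99
Exy = (dQ1/dP2)(P2/Q1) = 1 * 23 / 99 = 23/99
Since Exy > 0, the goods are substitutes.

23/99 (substitutes)


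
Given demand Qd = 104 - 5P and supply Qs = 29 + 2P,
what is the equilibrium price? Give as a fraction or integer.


At equilibrium, Qd = Qs.
104 - 5P = 29 + 2P
104 - 29 = 5P + 2P
75 = 7P
P* = 75/7 = 75/7

75/7


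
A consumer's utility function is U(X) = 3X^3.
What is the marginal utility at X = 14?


MU = dU/dX = 3*3*X^(3-1)
MU = 9*X^2
At X = 14:
MU = 9 * 14^2
MU = 9 * 196 = 1764

1764


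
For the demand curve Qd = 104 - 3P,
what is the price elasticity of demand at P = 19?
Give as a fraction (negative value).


dQ/dP = -3
At P = 19: Q = 104 - 3*19 = 47
E = (dQ/dP)(P/Q) = (-3)(19/47) = -57/47

-57/47


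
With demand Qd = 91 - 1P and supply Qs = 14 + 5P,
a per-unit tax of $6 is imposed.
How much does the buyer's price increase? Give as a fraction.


With a per-unit tax, the buyer's price increase depends on relative slopes.
Supply slope: d = 5, Demand slope: b = 1
Buyer's price increase = d * tax / (b + d)
= 5 * 6 / (1 + 5)
= 30 / 6 = 5

5


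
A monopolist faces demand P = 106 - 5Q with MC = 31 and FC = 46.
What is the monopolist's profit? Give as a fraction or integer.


MR = MC: 106 - 10Q = 31
Q* = 15/2
P* = 106 - 5*15/2 = 137/2
Profit = (P* - MC)*Q* - FC
= (137/2 - 31)*15/2 - 46
= 75/2*15/2 - 46
= 1125/4 - 46 = 941/4

941/4


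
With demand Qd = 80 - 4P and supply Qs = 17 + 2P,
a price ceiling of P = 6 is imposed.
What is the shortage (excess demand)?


At P = 6:
Qd = 80 - 4*6 = 56
Qs = 17 + 2*6 = 29
Shortage = Qd - Qs = 56 - 29 = 27

27


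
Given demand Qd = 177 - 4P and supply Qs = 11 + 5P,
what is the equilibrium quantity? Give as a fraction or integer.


First find equilibrium price:
177 - 4P = 11 + 5P
P* = 166/9 = 166/9
Then substitute into demand:
Q* = 177 - 4 * 166/9 = 929/9

929/9


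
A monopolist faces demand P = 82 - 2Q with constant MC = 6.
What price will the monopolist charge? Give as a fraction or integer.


MR = 82 - 4Q
Set MR = MC: 82 - 4Q = 6
Q* = 19
Substitute into demand:
P* = 82 - 2*19 = 44

44


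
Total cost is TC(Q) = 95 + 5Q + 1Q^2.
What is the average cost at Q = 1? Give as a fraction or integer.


TC(1) = 95 + 5*1 + 1*1^2
TC(1) = 95 + 5 + 1 = 101
AC = TC/Q = 101/1 = 101

101


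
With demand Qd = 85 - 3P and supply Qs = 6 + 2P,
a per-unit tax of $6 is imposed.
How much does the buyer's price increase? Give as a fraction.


With a per-unit tax, the buyer's price increase depends on relative slopes.
Supply slope: d = 2, Demand slope: b = 3
Buyer's price increase = d * tax / (b + d)
= 2 * 6 / (3 + 2)
= 12 / 5 = 12/5

12/5


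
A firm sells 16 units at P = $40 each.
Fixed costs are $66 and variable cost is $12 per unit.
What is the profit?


Total Revenue = P * Q = 40 * 16 = $640
Total Cost = FC + VC*Q = 66 + 12*16 = $258
Profit = TR - TC = 640 - 258 = $382

$382


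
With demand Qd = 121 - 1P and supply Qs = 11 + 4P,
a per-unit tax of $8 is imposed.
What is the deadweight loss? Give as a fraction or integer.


Pre-tax equilibrium quantity: Q* = 99
Post-tax equilibrium quantity: Q_tax = 463/5
Reduction in quantity: Q* - Q_tax = 32/5
DWL = (1/2) * tax * (Q* - Q_tax)
DWL = (1/2) * 8 * 32/5 = 128/5

128/5


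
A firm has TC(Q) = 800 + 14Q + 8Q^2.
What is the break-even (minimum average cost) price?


AC(Q) = 800/Q + 14 + 8Q
To minimize: dAC/dQ = -800/Q^2 + 8 = 0
Q^2 = 800/8 = 100
Q* = 10
Min AC = 800/10 + 14 + 8*10
Min AC = 80 + 14 + 80 = 174

174


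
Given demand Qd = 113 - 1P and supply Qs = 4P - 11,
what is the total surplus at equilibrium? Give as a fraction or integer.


Find equilibrium: 113 - 1P = 4P - 11
113 + 11 = 5P
P* = 124/5 = 124/5
Q* = 4*124/5 - 11 = 441/5
Inverse demand: P = 113 - Q/1, so P_max = 113
Inverse supply: P = 11/4 + Q/4, so P_min = 11/4
CS = (1/2) * 441/5 * (113 - 124/5) = 194481/50
PS = (1/2) * 441/5 * (124/5 - 11/4) = 194481/200
TS = CS + PS = 194481/50 + 194481/200 = 194481/40

194481/40


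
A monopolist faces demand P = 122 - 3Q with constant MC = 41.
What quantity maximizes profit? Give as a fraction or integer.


TR = P*Q = (122 - 3Q)Q = 122Q - 3Q^2
MR = dTR/dQ = 122 - 6Q
Set MR = MC:
122 - 6Q = 41
81 = 6Q
Q* = 81/6 = 27/2

27/2


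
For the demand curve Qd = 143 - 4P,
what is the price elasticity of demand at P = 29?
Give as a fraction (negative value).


dQ/dP = -4
At P = 29: Q = 143 - 4*29 = 27
E = (dQ/dP)(P/Q) = (-4)(29/27) = -116/27

-116/27


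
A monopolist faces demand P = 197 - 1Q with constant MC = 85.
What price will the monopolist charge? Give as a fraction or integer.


MR = 197 - 2Q
Set MR = MC: 197 - 2Q = 85
Q* = 56
Substitute into demand:
P* = 197 - 1*56 = 141

141


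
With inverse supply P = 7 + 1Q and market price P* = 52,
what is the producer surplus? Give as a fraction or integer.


Minimum supply price (at Q=0): P_min = 7
Quantity supplied at P* = 52:
Q* = (52 - 7)/1 = 45
PS = (1/2) * Q* * (P* - P_min)
PS = (1/2) * 45 * (52 - 7)
PS = (1/2) * 45 * 45 = 2025/2

2025/2


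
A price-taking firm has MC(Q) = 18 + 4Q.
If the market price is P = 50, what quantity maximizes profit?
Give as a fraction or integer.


In perfect competition, profit is maximized where P = MC.
50 = 18 + 4Q
32 = 4Q
Q* = 32/4 = 8

8


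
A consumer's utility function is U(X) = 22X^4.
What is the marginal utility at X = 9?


MU = dU/dX = 22*4*X^(4-1)
MU = 88*X^3
At X = 9:
MU = 88 * 9^3
MU = 88 * 729 = 64152

64152


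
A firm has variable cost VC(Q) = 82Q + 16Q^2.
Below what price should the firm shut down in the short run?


AVC(Q) = VC(Q)/Q = 82 + 16Q
AVC is increasing in Q, so minimum AVC is at Q -> 0+.
Min AVC = 82
The firm should shut down if P < 82.

82


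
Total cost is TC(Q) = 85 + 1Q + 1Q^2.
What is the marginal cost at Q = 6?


MC = dTC/dQ = 1 + 2*1*Q
At Q = 6:
MC = 1 + 2*6
MC = 1 + 12 = 13

13


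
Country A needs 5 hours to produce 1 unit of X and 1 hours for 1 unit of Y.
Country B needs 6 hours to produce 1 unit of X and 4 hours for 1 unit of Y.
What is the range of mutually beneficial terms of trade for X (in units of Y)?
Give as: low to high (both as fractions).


Opportunity cost of X for Country A = hours_X / hours_Y = 5/1 = 5 units of Y
Opportunity cost of X for Country B = hours_X / hours_Y = 6/4 = 3/2 units of Y
Terms of trade must be between the two opportunity costs.
Range: 3/2 to 5

3/2 to 5


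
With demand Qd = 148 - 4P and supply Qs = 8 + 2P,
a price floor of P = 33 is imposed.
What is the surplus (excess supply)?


At P = 33:
Qd = 148 - 4*33 = 16
Qs = 8 + 2*33 = 74
Surplus = Qs - Qd = 74 - 16 = 58

58


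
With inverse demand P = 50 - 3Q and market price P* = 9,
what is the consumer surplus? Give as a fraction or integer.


Maximum willingness to pay (at Q=0): P_max = 50
Quantity demanded at P* = 9:
Q* = (50 - 9)/3 = 41/3
CS = (1/2) * Q* * (P_max - P*)
CS = (1/2) * 41/3 * (50 - 9)
CS = (1/2) * 41/3 * 41 = 1681/6

1681/6


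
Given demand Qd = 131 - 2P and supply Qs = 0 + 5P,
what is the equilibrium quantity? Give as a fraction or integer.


First find equilibrium price:
131 - 2P = 0 + 5P
P* = 131/7 = 131/7
Then substitute into demand:
Q* = 131 - 2 * 131/7 = 655/7

655/7


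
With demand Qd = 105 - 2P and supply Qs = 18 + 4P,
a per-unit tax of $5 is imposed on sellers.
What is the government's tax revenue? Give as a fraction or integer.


With tax on sellers, new supply: Qs' = 18 + 4(P - 5)
= 4P - 2
New equilibrium quantity:
Q_new = 208/3
Tax revenue = tax * Q_new = 5 * 208/3 = 1040/3

1040/3


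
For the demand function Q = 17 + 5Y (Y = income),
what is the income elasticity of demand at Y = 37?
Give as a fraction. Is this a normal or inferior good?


dQ/dY = 5
At Y = 37: Q = 17 + 5*37 = 202
Ey = (dQ/dY)(Y/Q) = 5 * 37 / 202 = 185/202
Since Ey > 0, this is a normal good.

185/202 (normal good)


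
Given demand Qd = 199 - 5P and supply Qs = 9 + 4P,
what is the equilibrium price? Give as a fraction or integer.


At equilibrium, Qd = Qs.
199 - 5P = 9 + 4P
199 - 9 = 5P + 4P
190 = 9P
P* = 190/9 = 190/9

190/9


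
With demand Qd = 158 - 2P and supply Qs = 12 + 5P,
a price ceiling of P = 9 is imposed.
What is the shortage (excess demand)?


At P = 9:
Qd = 158 - 2*9 = 140
Qs = 12 + 5*9 = 57
Shortage = Qd - Qs = 140 - 57 = 83

83


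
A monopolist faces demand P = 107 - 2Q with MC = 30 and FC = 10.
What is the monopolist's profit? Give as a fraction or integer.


MR = MC: 107 - 4Q = 30
Q* = 77/4
P* = 107 - 2*77/4 = 137/2
Profit = (P* - MC)*Q* - FC
= (137/2 - 30)*77/4 - 10
= 77/2*77/4 - 10
= 5929/8 - 10 = 5849/8

5849/8


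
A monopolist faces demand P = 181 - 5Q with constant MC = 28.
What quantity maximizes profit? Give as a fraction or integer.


TR = P*Q = (181 - 5Q)Q = 181Q - 5Q^2
MR = dTR/dQ = 181 - 10Q
Set MR = MC:
181 - 10Q = 28
153 = 10Q
Q* = 153/10 = 153/10

153/10


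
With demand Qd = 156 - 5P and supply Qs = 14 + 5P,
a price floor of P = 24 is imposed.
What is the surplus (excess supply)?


At P = 24:
Qd = 156 - 5*24 = 36
Qs = 14 + 5*24 = 134
Surplus = Qs - Qd = 134 - 36 = 98

98


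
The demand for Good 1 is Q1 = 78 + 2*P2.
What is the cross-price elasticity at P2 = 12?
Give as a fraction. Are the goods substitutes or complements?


dQ1/dP2 = 2
At P2 = 12: Q1 = 78 + 2*12 = 102
Exy = (dQ1/dP2)(P2/Q1) = 2 * 12 / 102 = 4/17
Since Exy > 0, the goods are substitutes.

4/17 (substitutes)


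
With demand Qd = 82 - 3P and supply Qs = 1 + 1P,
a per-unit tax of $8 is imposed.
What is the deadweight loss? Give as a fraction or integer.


Pre-tax equilibrium quantity: Q* = 85/4
Post-tax equilibrium quantity: Q_tax = 61/4
Reduction in quantity: Q* - Q_tax = 6
DWL = (1/2) * tax * (Q* - Q_tax)
DWL = (1/2) * 8 * 6 = 24

24


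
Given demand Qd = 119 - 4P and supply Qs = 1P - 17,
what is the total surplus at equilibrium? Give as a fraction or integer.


Find equilibrium: 119 - 4P = 1P - 17
119 + 17 = 5P
P* = 136/5 = 136/5
Q* = 1*136/5 - 17 = 51/5
Inverse demand: P = 119/4 - Q/4, so P_max = 119/4
Inverse supply: P = 17 + Q/1, so P_min = 17
CS = (1/2) * 51/5 * (119/4 - 136/5) = 2601/200
PS = (1/2) * 51/5 * (136/5 - 17) = 2601/50
TS = CS + PS = 2601/200 + 2601/50 = 2601/40

2601/40


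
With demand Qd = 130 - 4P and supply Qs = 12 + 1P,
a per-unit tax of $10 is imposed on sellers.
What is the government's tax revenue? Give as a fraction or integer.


With tax on sellers, new supply: Qs' = 12 + 1(P - 10)
= 2 + 1P
New equilibrium quantity:
Q_new = 138/5
Tax revenue = tax * Q_new = 10 * 138/5 = 276

276


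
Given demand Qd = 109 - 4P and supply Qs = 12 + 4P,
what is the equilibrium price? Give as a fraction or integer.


At equilibrium, Qd = Qs.
109 - 4P = 12 + 4P
109 - 12 = 4P + 4P
97 = 8P
P* = 97/8 = 97/8

97/8


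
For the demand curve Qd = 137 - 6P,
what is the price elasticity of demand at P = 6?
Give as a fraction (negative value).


dQ/dP = -6
At P = 6: Q = 137 - 6*6 = 101
E = (dQ/dP)(P/Q) = (-6)(6/101) = -36/101

-36/101


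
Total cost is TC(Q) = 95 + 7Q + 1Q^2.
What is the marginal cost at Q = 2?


MC = dTC/dQ = 7 + 2*1*Q
At Q = 2:
MC = 7 + 2*2
MC = 7 + 4 = 11

11


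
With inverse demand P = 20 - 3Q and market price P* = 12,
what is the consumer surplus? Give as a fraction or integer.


Maximum willingness to pay (at Q=0): P_max = 20
Quantity demanded at P* = 12:
Q* = (20 - 12)/3 = 8/3
CS = (1/2) * Q* * (P_max - P*)
CS = (1/2) * 8/3 * (20 - 12)
CS = (1/2) * 8/3 * 8 = 32/3

32/3


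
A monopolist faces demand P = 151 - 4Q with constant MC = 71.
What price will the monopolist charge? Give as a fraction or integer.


MR = 151 - 8Q
Set MR = MC: 151 - 8Q = 71
Q* = 10
Substitute into demand:
P* = 151 - 4*10 = 111

111


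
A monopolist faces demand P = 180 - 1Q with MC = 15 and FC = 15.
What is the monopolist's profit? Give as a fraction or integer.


MR = MC: 180 - 2Q = 15
Q* = 165/2
P* = 180 - 1*165/2 = 195/2
Profit = (P* - MC)*Q* - FC
= (195/2 - 15)*165/2 - 15
= 165/2*165/2 - 15
= 27225/4 - 15 = 27165/4

27165/4


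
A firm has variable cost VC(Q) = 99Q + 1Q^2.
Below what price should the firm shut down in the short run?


AVC(Q) = VC(Q)/Q = 99 + 1Q
AVC is increasing in Q, so minimum AVC is at Q -> 0+.
Min AVC = 99
The firm should shut down if P < 99.

99


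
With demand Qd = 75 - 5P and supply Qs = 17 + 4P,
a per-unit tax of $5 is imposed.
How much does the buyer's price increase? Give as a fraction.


With a per-unit tax, the buyer's price increase depends on relative slopes.
Supply slope: d = 4, Demand slope: b = 5
Buyer's price increase = d * tax / (b + d)
= 4 * 5 / (5 + 4)
= 20 / 9 = 20/9

20/9


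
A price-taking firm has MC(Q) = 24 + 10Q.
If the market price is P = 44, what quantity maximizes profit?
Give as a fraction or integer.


In perfect competition, profit is maximized where P = MC.
44 = 24 + 10Q
20 = 10Q
Q* = 20/10 = 2

2


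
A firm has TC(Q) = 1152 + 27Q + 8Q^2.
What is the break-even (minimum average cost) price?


AC(Q) = 1152/Q + 27 + 8Q
To minimize: dAC/dQ = -1152/Q^2 + 8 = 0
Q^2 = 1152/8 = 144
Q* = 12
Min AC = 1152/12 + 27 + 8*12
Min AC = 96 + 27 + 96 = 219

219


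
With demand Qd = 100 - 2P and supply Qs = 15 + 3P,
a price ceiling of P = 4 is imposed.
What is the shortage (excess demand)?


At P = 4:
Qd = 100 - 2*4 = 92
Qs = 15 + 3*4 = 27
Shortage = Qd - Qs = 92 - 27 = 65

65


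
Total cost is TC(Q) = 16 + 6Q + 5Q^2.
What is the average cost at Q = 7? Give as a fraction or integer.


TC(7) = 16 + 6*7 + 5*7^2
TC(7) = 16 + 42 + 245 = 303
AC = TC/Q = 303/7 = 303/7

303/7


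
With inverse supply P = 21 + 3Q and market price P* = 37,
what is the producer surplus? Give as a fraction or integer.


Minimum supply price (at Q=0): P_min = 21
Quantity supplied at P* = 37:
Q* = (37 - 21)/3 = 16/3
PS = (1/2) * Q* * (P* - P_min)
PS = (1/2) * 16/3 * (37 - 21)
PS = (1/2) * 16/3 * 16 = 128/3

128/3


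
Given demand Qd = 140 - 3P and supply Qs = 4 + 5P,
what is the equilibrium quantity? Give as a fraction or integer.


First find equilibrium price:
140 - 3P = 4 + 5P
P* = 136/8 = 17
Then substitute into demand:
Q* = 140 - 3 * 17 = 89

89


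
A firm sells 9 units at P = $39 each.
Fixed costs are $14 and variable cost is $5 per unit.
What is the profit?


Total Revenue = P * Q = 39 * 9 = $351
Total Cost = FC + VC*Q = 14 + 5*9 = $59
Profit = TR - TC = 351 - 59 = $292

$292


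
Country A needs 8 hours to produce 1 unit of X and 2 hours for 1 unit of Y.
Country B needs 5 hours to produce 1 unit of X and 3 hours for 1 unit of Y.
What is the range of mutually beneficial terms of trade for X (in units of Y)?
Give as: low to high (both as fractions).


Opportunity cost of X for Country A = hours_X / hours_Y = 8/2 = 4 units of Y
Opportunity cost of X for Country B = hours_X / hours_Y = 5/3 = 5/3 units of Y
Terms of trade must be between the two opportunity costs.
Range: 5/3 to 4

5/3 to 4


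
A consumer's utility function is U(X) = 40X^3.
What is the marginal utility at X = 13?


MU = dU/dX = 40*3*X^(3-1)
MU = 120*X^2
At X = 13:
MU = 120 * 13^2
MU = 120 * 169 = 20280

20280


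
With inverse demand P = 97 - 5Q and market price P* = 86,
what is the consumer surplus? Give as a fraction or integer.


Maximum willingness to pay (at Q=0): P_max = 97
Quantity demanded at P* = 86:
Q* = (97 - 86)/5 = 11/5
CS = (1/2) * Q* * (P_max - P*)
CS = (1/2) * 11/5 * (97 - 86)
CS = (1/2) * 11/5 * 11 = 121/10

121/10


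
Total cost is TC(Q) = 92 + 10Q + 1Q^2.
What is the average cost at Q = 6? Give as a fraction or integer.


TC(6) = 92 + 10*6 + 1*6^2
TC(6) = 92 + 60 + 36 = 188
AC = TC/Q = 188/6 = 94/3

94/3


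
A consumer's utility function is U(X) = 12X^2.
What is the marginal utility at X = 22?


MU = dU/dX = 12*2*X^(2-1)
MU = 24*X^1
At X = 22:
MU = 24 * 22^1
MU = 24 * 22 = 528

528


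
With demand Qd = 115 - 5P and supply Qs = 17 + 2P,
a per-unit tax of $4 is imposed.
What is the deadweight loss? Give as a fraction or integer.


Pre-tax equilibrium quantity: Q* = 45
Post-tax equilibrium quantity: Q_tax = 275/7
Reduction in quantity: Q* - Q_tax = 40/7
DWL = (1/2) * tax * (Q* - Q_tax)
DWL = (1/2) * 4 * 40/7 = 80/7

80/7


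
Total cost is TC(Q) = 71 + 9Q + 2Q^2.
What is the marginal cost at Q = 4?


MC = dTC/dQ = 9 + 2*2*Q
At Q = 4:
MC = 9 + 4*4
MC = 9 + 16 = 25

25


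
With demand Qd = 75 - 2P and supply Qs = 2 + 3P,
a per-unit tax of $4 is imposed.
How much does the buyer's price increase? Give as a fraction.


With a per-unit tax, the buyer's price increase depends on relative slopes.
Supply slope: d = 3, Demand slope: b = 2
Buyer's price increase = d * tax / (b + d)
= 3 * 4 / (2 + 3)
= 12 / 5 = 12/5

12/5


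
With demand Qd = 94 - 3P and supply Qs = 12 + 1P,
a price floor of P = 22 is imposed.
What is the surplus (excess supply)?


At P = 22:
Qd = 94 - 3*22 = 28
Qs = 12 + 1*22 = 34
Surplus = Qs - Qd = 34 - 28 = 6

6


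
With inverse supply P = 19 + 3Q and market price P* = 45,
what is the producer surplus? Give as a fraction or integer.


Minimum supply price (at Q=0): P_min = 19
Quantity supplied at P* = 45:
Q* = (45 - 19)/3 = 26/3
PS = (1/2) * Q* * (P* - P_min)
PS = (1/2) * 26/3 * (45 - 19)
PS = (1/2) * 26/3 * 26 = 338/3

338/3


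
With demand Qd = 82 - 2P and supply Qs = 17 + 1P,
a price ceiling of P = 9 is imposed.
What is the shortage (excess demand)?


At P = 9:
Qd = 82 - 2*9 = 64
Qs = 17 + 1*9 = 26
Shortage = Qd - Qs = 64 - 26 = 38

38


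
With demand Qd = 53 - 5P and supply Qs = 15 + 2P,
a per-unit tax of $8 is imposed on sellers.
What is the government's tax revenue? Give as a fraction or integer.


With tax on sellers, new supply: Qs' = 15 + 2(P - 8)
= 2P - 1
New equilibrium quantity:
Q_new = 101/7
Tax revenue = tax * Q_new = 8 * 101/7 = 808/7

808/7


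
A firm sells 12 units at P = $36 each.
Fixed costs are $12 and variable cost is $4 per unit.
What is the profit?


Total Revenue = P * Q = 36 * 12 = $432
Total Cost = FC + VC*Q = 12 + 4*12 = $60
Profit = TR - TC = 432 - 60 = $372

$372


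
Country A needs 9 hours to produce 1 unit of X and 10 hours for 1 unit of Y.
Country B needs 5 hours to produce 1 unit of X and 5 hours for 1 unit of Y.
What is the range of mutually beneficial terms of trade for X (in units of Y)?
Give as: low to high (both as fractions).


Opportunity cost of X for Country A = hours_X / hours_Y = 9/10 = 9/10 units of Y
Opportunity cost of X for Country B = hours_X / hours_Y = 5/5 = 1 units of Y
Terms of trade must be between the two opportunity costs.
Range: 9/10 to 1

9/10 to 1
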